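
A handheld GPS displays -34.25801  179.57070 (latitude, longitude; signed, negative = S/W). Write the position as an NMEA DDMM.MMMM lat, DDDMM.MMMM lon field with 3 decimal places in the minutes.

Latitude is negative → S; |value| = 34.258010
Latitude: 34° + 0.258010 × 60 = 34° 15.48060′
Longitude: 179° + 0.570700 × 60 = 179° 34.24200′

3415.481,S / 17934.242,E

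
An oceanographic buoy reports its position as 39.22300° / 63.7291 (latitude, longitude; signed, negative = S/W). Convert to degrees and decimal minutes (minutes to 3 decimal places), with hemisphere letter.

39° 13.380′ N, 63° 43.746′ E

φ: minutes = (39.223000 − 39) × 60 = 13.38000
λ: minutes = (63.729100 − 63) × 60 = 43.74600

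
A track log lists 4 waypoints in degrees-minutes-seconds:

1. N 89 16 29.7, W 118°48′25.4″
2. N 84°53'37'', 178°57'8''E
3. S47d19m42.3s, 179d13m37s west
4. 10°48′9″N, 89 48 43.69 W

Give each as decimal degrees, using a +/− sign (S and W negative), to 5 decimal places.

1. 89.27492, -118.80706
2. 84.89361, 178.95222
3. -47.32842, -179.22694
4. 10.80250, -89.81214

Point 1:
  φ: 89 + 16/60 + 29.7/3600 = 89.274917
  N → positive
  λ: 48′ + 25.4″ = 48.42333′; 118 + 48.42333/60 = 118.807056
  hemisphere W, so the sign is −
Point 2:
  Lat: 53′ + 37″ = 53.61667′; 84 + 53.61667/60 = 84.893611
  N → positive
  Longitude: 178 + 57/60 + 8/3600 = 178.952222
  E ⇒ keep positive
Point 3:
  Lat: 19′ + 42.3″ = 19.70500′; 47 + 19.70500/60 = 47.328417
  S ⇒ negate
  Longitude: 13′ + 37″ = 13.61667′; 179 + 13.61667/60 = 179.226944
  W → negative
Point 4:
  Lat: 10 + 48/60 + 9/3600 = 10.802500
  N ⇒ keep positive
  Longitude: 89 + 48/60 + 43.69/3600 = 89.812136
  W ⇒ negate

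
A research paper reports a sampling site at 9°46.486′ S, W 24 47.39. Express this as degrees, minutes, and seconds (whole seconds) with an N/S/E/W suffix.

φ: 46.48600′ → 46′ and 0.48600 × 60 = 29.16″
Lon: fractional minutes 0.39000 × 60 = 23.40″

9°46′29″ S, 24°47′23″ W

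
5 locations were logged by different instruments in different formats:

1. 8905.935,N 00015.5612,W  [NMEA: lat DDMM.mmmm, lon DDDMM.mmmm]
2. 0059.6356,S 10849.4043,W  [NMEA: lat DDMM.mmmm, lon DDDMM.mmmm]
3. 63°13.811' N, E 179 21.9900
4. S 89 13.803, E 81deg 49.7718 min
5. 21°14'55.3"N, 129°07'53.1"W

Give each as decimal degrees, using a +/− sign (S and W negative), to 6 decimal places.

1. 89.098917, -0.259353
2. -0.993927, -108.823405
3. 63.230183, 179.366500
4. -89.230050, 81.829530
5. 21.248694, -129.131417

Point 1:
  φ: split at 2 digits → 89° and 5.935′; 89 + 5.935/60 = 89.0989167
  N ⇒ keep positive
  λ: degrees = first 3 digits = 0, minutes = 15.5612; 0 + 15.5612/60 = 0.2593533
  W ⇒ negate
Point 2:
  Latitude: split at 2 digits → 00° and 59.6356′; 0 + 59.6356/60 = 0.9939267
  S → negative
  λ: split at 3 digits → 108° and 49.4043′; 108 + 49.4043/60 = 108.8234050
  hemisphere W, so the sign is −
Point 3:
  φ: 13.811′ = 0.230183°; total 63.2301833
  N → positive
  λ: 179 + 21.99/60 = 179.3665000
  E → positive
Point 4:
  φ: 13.803′ = 0.230050°; total 89.2300500
  S ⇒ negate
  λ: 49.7718′ = 0.829530°; total 81.8295300
  E ⇒ keep positive
Point 5:
  Latitude: 21° + 14/60 + 55.3/3600 = 21 + 0.233333 + 0.015361 = 21.2486944
  N ⇒ keep positive
  Longitude: 129° + 7/60 + 53.1/3600 = 129 + 0.116667 + 0.014750 = 129.1314167
  W ⇒ negate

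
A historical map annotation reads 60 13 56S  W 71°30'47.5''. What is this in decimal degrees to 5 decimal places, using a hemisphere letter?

Lat: 60 + 13/60 + 56/3600 = 60.232222
Longitude: 71 + 30/60 + 47.5/3600 = 71.513194

60.23222° S, 71.51319° W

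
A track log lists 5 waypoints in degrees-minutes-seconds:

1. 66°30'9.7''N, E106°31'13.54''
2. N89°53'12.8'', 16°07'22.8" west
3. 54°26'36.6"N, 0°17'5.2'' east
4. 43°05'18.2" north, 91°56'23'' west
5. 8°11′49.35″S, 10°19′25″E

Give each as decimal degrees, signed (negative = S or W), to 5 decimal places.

1. 66.50269, 106.52043
2. 89.88689, -16.12300
3. 54.44350, 0.28478
4. 43.08839, -91.93972
5. -8.19704, 10.32361

Point 1:
  φ: 66 + 30/60 + 9.7/3600 = 66.502694
  N → positive
  Lon: 106° + 31/60 + 13.54/3600 = 106 + 0.516667 + 0.003761 = 106.520428
  E → positive
Point 2:
  Lat: 89° + 53/60 + 12.8/3600 = 89 + 0.883333 + 0.003556 = 89.886889
  N → positive
  λ: 16° + 7/60 + 22.8/3600 = 16 + 0.116667 + 0.006333 = 16.123000
  W ⇒ negate
Point 3:
  Latitude: 54 + 26/60 + 36.6/3600 = 54.443500
  N → positive
  Lon: 0 + 17/60 + 5.2/3600 = 0.284778
  E → positive
Point 4:
  Latitude: 43° + 5/60 + 18.2/3600 = 43 + 0.083333 + 0.005056 = 43.088389
  N → positive
  Lon: 56′ + 23″ = 56.38333′; 91 + 56.38333/60 = 91.939722
  W ⇒ negate
Point 5:
  Lat: 11′ + 49.35″ = 11.82250′; 8 + 11.82250/60 = 8.197042
  hemisphere S, so the sign is −
  Longitude: 10 + 19/60 + 25/3600 = 10.323611
  E ⇒ keep positive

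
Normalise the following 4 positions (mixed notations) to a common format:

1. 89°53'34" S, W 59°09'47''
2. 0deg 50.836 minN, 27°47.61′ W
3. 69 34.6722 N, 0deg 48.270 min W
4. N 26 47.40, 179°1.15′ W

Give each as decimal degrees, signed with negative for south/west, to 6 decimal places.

Point 1:
  φ: 89° + 53/60 + 34/3600 = 89 + 0.883333 + 0.009444 = 89.8927778
  S ⇒ negate
  λ: 9′ + 47″ = 9.78333′; 59 + 9.78333/60 = 59.1630556
  W → negative
Point 2:
  Latitude: 0 + 50.836/60 = 0.8472667
  N → positive
  λ: 27 + 47.61/60 = 27.7935000
  W ⇒ negate
Point 3:
  Lat: 69 + 34.6722/60 = 69.5778700
  N → positive
  λ: 48.27′ = 0.804500°; total 0.8045000
  W → negative
Point 4:
  Lat: 47.4′ = 0.790000°; total 26.7900000
  N → positive
  λ: 179 + 1.15/60 = 179.0191667
  W ⇒ negate

1. -89.892778, -59.163056
2. 0.847267, -27.793500
3. 69.577870, -0.804500
4. 26.790000, -179.019167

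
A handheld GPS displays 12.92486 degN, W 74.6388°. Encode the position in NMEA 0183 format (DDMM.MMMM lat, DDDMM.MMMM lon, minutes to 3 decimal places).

1255.492,N / 07438.328,W

φ: minutes = (12.924860 − 12) × 60 = 55.49160
λ: fractional part 0.638800 → 38.32800 minutes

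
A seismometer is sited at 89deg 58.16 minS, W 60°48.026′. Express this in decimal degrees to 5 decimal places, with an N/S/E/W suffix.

φ: 89 + 58.16/60 = 89.969333
λ: 48.026′ = 0.800433°; total 60.800433

89.96933° S, 60.80043° W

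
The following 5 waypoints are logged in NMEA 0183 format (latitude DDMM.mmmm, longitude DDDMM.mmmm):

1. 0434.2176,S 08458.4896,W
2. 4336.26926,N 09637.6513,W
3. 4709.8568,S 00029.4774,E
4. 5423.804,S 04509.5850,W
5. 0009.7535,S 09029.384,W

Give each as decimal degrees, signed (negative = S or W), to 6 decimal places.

Point 1:
  Latitude: split at 2 digits → 04° and 34.2176′; 4 + 34.2176/60 = 4.5702933
  S → negative
  Longitude: split at 3 digits → 084° and 58.4896′; 84 + 58.4896/60 = 84.9748267
  W ⇒ negate
Point 2:
  Lat: split at 2 digits → 43° and 36.26926′; 43 + 36.26926/60 = 43.6044877
  N → positive
  Longitude: degrees = first 3 digits = 96, minutes = 37.6513; 96 + 37.6513/60 = 96.6275217
  W ⇒ negate
Point 3:
  φ: split at 2 digits → 47° and 9.8568′; 47 + 9.8568/60 = 47.1642800
  S ⇒ negate
  Lon: split at 3 digits → 000° and 29.4774′; 0 + 29.4774/60 = 0.4912900
  E → positive
Point 4:
  φ: degrees = first 2 digits = 54, minutes = 23.804; 54 + 23.804/60 = 54.3967333
  S → negative
  λ: split at 3 digits → 045° and 9.585′; 45 + 9.585/60 = 45.1597500
  W ⇒ negate
Point 5:
  Latitude: degrees = first 2 digits = 0, minutes = 9.7535; 0 + 9.7535/60 = 0.1625583
  hemisphere S, so the sign is −
  λ: split at 3 digits → 090° and 29.384′; 90 + 29.384/60 = 90.4897333
  hemisphere W, so the sign is −

1. -4.570293, -84.974827
2. 43.604488, -96.627522
3. -47.164280, 0.491290
4. -54.396733, -45.159750
5. -0.162558, -90.489733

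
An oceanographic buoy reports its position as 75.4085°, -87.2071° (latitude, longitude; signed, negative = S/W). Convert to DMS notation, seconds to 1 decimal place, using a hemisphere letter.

φ: whole degrees 75; 24.51000′ → 24′ and 30.600″
Longitude is negative → W; |value| = 87.207100
λ: whole degrees 87; 12.42600′ → 12′ and 25.560″

75°24′30.6″ N, 87°12′25.6″ W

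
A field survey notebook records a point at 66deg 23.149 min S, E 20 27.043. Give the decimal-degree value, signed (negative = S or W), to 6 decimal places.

-66.385817, 20.450717

Lat: 23.149′ = 0.385817°; total 66.3858167
hemisphere S, so the sign is −
Longitude: 20 + 27.043/60 = 20.4507167
E → positive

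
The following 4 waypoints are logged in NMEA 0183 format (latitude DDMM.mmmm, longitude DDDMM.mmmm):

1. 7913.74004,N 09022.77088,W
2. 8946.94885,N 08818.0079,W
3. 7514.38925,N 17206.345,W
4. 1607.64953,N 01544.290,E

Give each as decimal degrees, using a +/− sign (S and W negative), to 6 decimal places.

1. 79.229001, -90.379515
2. 89.782481, -88.300132
3. 75.239821, -172.105750
4. 16.127492, 15.738167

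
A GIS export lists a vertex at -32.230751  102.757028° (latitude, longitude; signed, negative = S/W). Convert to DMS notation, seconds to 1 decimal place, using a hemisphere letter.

32°13′50.7″ S, 102°45′25.3″ E

Latitude is negative → S; |value| = 32.230751
φ: 0.230751° → 13.84506′; 0.84506 × 60 = 50.704″
Longitude: 0.757028 × 60 = 45.42168′ → 45′, remainder × 60 = 25.301″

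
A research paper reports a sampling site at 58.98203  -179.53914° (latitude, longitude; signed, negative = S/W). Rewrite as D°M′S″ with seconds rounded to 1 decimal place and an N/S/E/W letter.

58°58′55.3″ N, 179°32′20.9″ W

Latitude: 0.982030° → 58.92180′; 0.92180 × 60 = 55.308″
Longitude is negative → W; |value| = 179.539140
Lon: whole degrees 179; 32.34840′ → 32′ and 20.904″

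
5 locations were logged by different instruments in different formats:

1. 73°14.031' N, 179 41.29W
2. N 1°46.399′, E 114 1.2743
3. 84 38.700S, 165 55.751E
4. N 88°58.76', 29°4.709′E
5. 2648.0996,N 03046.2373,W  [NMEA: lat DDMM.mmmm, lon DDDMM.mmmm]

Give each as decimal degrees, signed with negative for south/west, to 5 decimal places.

Point 1:
  Lat: 73 + 14.031/60 = 73.233850
  N ⇒ keep positive
  λ: 41.29′ = 0.688167°; total 179.688167
  hemisphere W, so the sign is −
Point 2:
  Lat: 46.399′ = 0.773317°; total 1.773317
  N ⇒ keep positive
  Longitude: 1.2743′ = 0.021238°; total 114.021238
  E → positive
Point 3:
  φ: 38.7′ = 0.645000°; total 84.645000
  S → negative
  Lon: 55.751′ = 0.929183°; total 165.929183
  E ⇒ keep positive
Point 4:
  φ: 58.76′ = 0.979333°; total 88.979333
  N → positive
  Lon: 4.709′ = 0.078483°; total 29.078483
  E ⇒ keep positive
Point 5:
  Lat: split at 2 digits → 26° and 48.0996′; 26 + 48.0996/60 = 26.801660
  N ⇒ keep positive
  Longitude: degrees = first 3 digits = 30, minutes = 46.2373; 30 + 46.2373/60 = 30.770622
  hemisphere W, so the sign is −

1. 73.23385, -179.68817
2. 1.77332, 114.02124
3. -84.64500, 165.92918
4. 88.97933, 29.07848
5. 26.80166, -30.77062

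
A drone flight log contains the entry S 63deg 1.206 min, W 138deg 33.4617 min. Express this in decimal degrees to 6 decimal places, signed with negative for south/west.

-63.020100, -138.557695

φ: 63 + 1.206/60 = 63.0201000
hemisphere S, so the sign is −
Lon: 138 + 33.4617/60 = 138.5576950
W ⇒ negate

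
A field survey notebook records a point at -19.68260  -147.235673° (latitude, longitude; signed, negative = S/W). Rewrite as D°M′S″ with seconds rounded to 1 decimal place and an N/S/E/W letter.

19°40′57.4″ S, 147°14′8.4″ W

Latitude is negative → S; |value| = 19.682600
Lat: 0.682600° → 40.95600′; 0.95600 × 60 = 57.360″
Longitude is negative → W; |value| = 147.235673
Lon: 0.235673 × 60 = 14.14038′ → 14′, remainder × 60 = 8.423″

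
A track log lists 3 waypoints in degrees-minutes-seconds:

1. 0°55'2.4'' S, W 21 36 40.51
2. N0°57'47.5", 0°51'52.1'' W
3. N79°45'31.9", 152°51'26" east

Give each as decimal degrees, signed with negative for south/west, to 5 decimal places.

Point 1:
  Lat: 0° + 55/60 + 2.4/3600 = 0 + 0.916667 + 0.000667 = 0.917333
  S → negative
  Lon: 21 + 36/60 + 40.51/3600 = 21.611253
  hemisphere W, so the sign is −
Point 2:
  Lat: 57′ + 47.5″ = 57.79167′; 0 + 57.79167/60 = 0.963194
  N ⇒ keep positive
  Longitude: 0 + 51/60 + 52.1/3600 = 0.864472
  W → negative
Point 3:
  Lat: 79 + 45/60 + 31.9/3600 = 79.758861
  N → positive
  Lon: 152 + 51/60 + 26/3600 = 152.857222
  E → positive

1. -0.91733, -21.61125
2. 0.96319, -0.86447
3. 79.75886, 152.85722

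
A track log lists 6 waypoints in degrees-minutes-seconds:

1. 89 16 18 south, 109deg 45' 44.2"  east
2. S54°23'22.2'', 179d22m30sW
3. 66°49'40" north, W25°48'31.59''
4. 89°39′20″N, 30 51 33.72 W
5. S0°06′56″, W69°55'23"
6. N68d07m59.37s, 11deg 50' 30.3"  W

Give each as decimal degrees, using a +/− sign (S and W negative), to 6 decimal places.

1. -89.271667, 109.762278
2. -54.389500, -179.375000
3. 66.827778, -25.808775
4. 89.655556, -30.859367
5. -0.115556, -69.923056
6. 68.133158, -11.841750

Point 1:
  φ: 16′ + 18″ = 16.30000′; 89 + 16.30000/60 = 89.2716667
  S ⇒ negate
  Lon: 109 + 45/60 + 44.2/3600 = 109.7622778
  E ⇒ keep positive
Point 2:
  φ: 54° + 23/60 + 22.2/3600 = 54 + 0.383333 + 0.006167 = 54.3895000
  S → negative
  Longitude: 22′ + 30″ = 22.50000′; 179 + 22.50000/60 = 179.3750000
  hemisphere W, so the sign is −
Point 3:
  φ: 66 + 49/60 + 40/3600 = 66.8277778
  N → positive
  Longitude: 48′ + 31.59″ = 48.52650′; 25 + 48.52650/60 = 25.8087750
  W → negative
Point 4:
  Lat: 89 + 39/60 + 20/3600 = 89.6555556
  N ⇒ keep positive
  Lon: 30 + 51/60 + 33.72/3600 = 30.8593667
  W → negative
Point 5:
  φ: 0 + 6/60 + 56/3600 = 0.1155556
  hemisphere S, so the sign is −
  Lon: 69° + 55/60 + 23/3600 = 69 + 0.916667 + 0.006389 = 69.9230556
  W → negative
Point 6:
  Latitude: 7′ + 59.37″ = 7.98950′; 68 + 7.98950/60 = 68.1331583
  N → positive
  Lon: 11 + 50/60 + 30.3/3600 = 11.8417500
  W ⇒ negate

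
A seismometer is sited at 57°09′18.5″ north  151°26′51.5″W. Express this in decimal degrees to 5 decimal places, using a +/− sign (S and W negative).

57.15514, -151.44764

Latitude: 57° + 9/60 + 18.5/3600 = 57 + 0.150000 + 0.005139 = 57.155139
N → positive
Longitude: 151° + 26/60 + 51.5/3600 = 151 + 0.433333 + 0.014306 = 151.447639
W → negative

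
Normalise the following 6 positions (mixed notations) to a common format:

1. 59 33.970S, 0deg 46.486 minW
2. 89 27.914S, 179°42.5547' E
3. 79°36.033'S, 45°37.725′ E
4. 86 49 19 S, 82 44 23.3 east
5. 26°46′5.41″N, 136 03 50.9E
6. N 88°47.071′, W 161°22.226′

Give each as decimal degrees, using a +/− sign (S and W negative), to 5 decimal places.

Point 1:
  φ: 59 + 33.97/60 = 59.566167
  S ⇒ negate
  Longitude: 46.486′ = 0.774767°; total 0.774767
  W → negative
Point 2:
  Lat: 89 + 27.914/60 = 89.465233
  S → negative
  λ: 42.5547′ = 0.709245°; total 179.709245
  E → positive
Point 3:
  Latitude: 36.033′ = 0.600550°; total 79.600550
  S → negative
  Longitude: 45 + 37.725/60 = 45.628750
  E ⇒ keep positive
Point 4:
  Latitude: 86° + 49/60 + 19/3600 = 86 + 0.816667 + 0.005278 = 86.821944
  S → negative
  Longitude: 82° + 44/60 + 23.3/3600 = 82 + 0.733333 + 0.006472 = 82.739806
  E → positive
Point 5:
  φ: 26° + 46/60 + 5.41/3600 = 26 + 0.766667 + 0.001503 = 26.768169
  N → positive
  Longitude: 136 + 3/60 + 50.9/3600 = 136.064139
  E ⇒ keep positive
Point 6:
  Lat: 47.071′ = 0.784517°; total 88.784517
  N ⇒ keep positive
  Lon: 22.226′ = 0.370433°; total 161.370433
  hemisphere W, so the sign is −

1. -59.56617, -0.77477
2. -89.46523, 179.70925
3. -79.60055, 45.62875
4. -86.82194, 82.73981
5. 26.76817, 136.06414
6. 88.78452, -161.37043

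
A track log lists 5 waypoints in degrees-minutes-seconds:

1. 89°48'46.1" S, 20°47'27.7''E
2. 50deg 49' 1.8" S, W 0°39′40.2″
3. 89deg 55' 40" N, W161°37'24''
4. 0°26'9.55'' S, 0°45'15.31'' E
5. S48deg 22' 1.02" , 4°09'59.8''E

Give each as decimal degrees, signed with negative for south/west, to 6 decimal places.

1. -89.812806, 20.791028
2. -50.817167, -0.661167
3. 89.927778, -161.623333
4. -0.435986, 0.754253
5. -48.366950, 4.166611

Point 1:
  Latitude: 89° + 48/60 + 46.1/3600 = 89 + 0.800000 + 0.012806 = 89.8128056
  hemisphere S, so the sign is −
  λ: 20° + 47/60 + 27.7/3600 = 20 + 0.783333 + 0.007694 = 20.7910278
  E ⇒ keep positive
Point 2:
  φ: 50° + 49/60 + 1.8/3600 = 50 + 0.816667 + 0.000500 = 50.8171667
  S ⇒ negate
  Longitude: 0 + 39/60 + 40.2/3600 = 0.6611667
  hemisphere W, so the sign is −
Point 3:
  Lat: 89 + 55/60 + 40/3600 = 89.9277778
  N → positive
  Lon: 161 + 37/60 + 24/3600 = 161.6233333
  hemisphere W, so the sign is −
Point 4:
  φ: 0 + 26/60 + 9.55/3600 = 0.4359861
  S → negative
  Longitude: 0 + 45/60 + 15.31/3600 = 0.7542528
  E → positive
Point 5:
  φ: 48° + 22/60 + 1.02/3600 = 48 + 0.366667 + 0.000283 = 48.3669500
  hemisphere S, so the sign is −
  λ: 4 + 9/60 + 59.8/3600 = 4.1666111
  E → positive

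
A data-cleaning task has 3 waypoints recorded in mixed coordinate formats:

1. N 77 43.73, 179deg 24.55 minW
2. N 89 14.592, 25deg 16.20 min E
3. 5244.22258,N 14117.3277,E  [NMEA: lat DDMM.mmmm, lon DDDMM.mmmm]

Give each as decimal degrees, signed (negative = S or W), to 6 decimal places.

Point 1:
  Lat: 43.73′ = 0.728833°; total 77.7288333
  N → positive
  Lon: 179 + 24.55/60 = 179.4091667
  W → negative
Point 2:
  Latitude: 89 + 14.592/60 = 89.2432000
  N → positive
  λ: 16.2′ = 0.270000°; total 25.2700000
  E ⇒ keep positive
Point 3:
  Latitude: degrees = first 2 digits = 52, minutes = 44.22258; 52 + 44.22258/60 = 52.7370430
  N ⇒ keep positive
  λ: split at 3 digits → 141° and 17.3277′; 141 + 17.3277/60 = 141.2887950
  E ⇒ keep positive

1. 77.728833, -179.409167
2. 89.243200, 25.270000
3. 52.737043, 141.288795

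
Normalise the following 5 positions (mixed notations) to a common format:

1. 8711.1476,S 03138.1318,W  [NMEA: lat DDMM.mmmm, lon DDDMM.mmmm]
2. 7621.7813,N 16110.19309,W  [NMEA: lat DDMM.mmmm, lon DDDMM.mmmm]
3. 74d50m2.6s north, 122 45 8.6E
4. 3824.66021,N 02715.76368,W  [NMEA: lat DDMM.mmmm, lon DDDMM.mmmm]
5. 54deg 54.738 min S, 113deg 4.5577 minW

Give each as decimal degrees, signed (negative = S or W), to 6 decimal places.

Point 1:
  Lat: degrees = first 2 digits = 87, minutes = 11.1476; 87 + 11.1476/60 = 87.1857933
  hemisphere S, so the sign is −
  Lon: split at 3 digits → 031° and 38.1318′; 31 + 38.1318/60 = 31.6355300
  hemisphere W, so the sign is −
Point 2:
  Latitude: split at 2 digits → 76° and 21.7813′; 76 + 21.7813/60 = 76.3630217
  N ⇒ keep positive
  Lon: degrees = first 3 digits = 161, minutes = 10.19309; 161 + 10.19309/60 = 161.1698848
  hemisphere W, so the sign is −
Point 3:
  φ: 74 + 50/60 + 2.6/3600 = 74.8340556
  N → positive
  λ: 122 + 45/60 + 8.6/3600 = 122.7523889
  E → positive
Point 4:
  Latitude: split at 2 digits → 38° and 24.66021′; 38 + 24.66021/60 = 38.4110035
  N → positive
  Longitude: split at 3 digits → 027° and 15.76368′; 27 + 15.76368/60 = 27.2627280
  hemisphere W, so the sign is −
Point 5:
  φ: 54.738′ = 0.912300°; total 54.9123000
  S ⇒ negate
  Lon: 4.5577′ = 0.075962°; total 113.0759617
  W → negative

1. -87.185793, -31.635530
2. 76.363022, -161.169885
3. 74.834056, 122.752389
4. 38.411004, -27.262728
5. -54.912300, -113.075962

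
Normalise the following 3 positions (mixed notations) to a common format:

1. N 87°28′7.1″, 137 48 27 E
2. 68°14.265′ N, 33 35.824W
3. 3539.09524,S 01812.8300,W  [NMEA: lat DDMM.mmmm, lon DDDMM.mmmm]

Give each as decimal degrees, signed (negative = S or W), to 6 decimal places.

1. 87.468639, 137.807500
2. 68.237750, -33.597067
3. -35.651587, -18.213833

Point 1:
  Lat: 87 + 28/60 + 7.1/3600 = 87.4686389
  N ⇒ keep positive
  Lon: 48′ + 27″ = 48.45000′; 137 + 48.45000/60 = 137.8075000
  E → positive
Point 2:
  Latitude: 14.265′ = 0.237750°; total 68.2377500
  N → positive
  Lon: 33 + 35.824/60 = 33.5970667
  hemisphere W, so the sign is −
Point 3:
  Latitude: degrees = first 2 digits = 35, minutes = 39.09524; 35 + 39.09524/60 = 35.6515873
  hemisphere S, so the sign is −
  Lon: split at 3 digits → 018° and 12.83′; 18 + 12.83/60 = 18.2138333
  hemisphere W, so the sign is −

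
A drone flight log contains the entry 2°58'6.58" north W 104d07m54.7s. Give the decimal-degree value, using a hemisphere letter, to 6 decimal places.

2.968494° N, 104.131861° W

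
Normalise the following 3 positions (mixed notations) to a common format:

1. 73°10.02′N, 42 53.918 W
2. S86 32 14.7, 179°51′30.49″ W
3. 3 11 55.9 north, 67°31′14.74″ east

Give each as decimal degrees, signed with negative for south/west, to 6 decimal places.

1. 73.167000, -42.898633
2. -86.537417, -179.858469
3. 3.198861, 67.520761

Point 1:
  Lat: 73 + 10.02/60 = 73.1670000
  N ⇒ keep positive
  λ: 42 + 53.918/60 = 42.8986333
  hemisphere W, so the sign is −
Point 2:
  Latitude: 86 + 32/60 + 14.7/3600 = 86.5374167
  S ⇒ negate
  Lon: 179 + 51/60 + 30.49/3600 = 179.8584694
  W ⇒ negate
Point 3:
  Latitude: 11′ + 55.9″ = 11.93167′; 3 + 11.93167/60 = 3.1988611
  N ⇒ keep positive
  λ: 31′ + 14.74″ = 31.24567′; 67 + 31.24567/60 = 67.5207611
  E ⇒ keep positive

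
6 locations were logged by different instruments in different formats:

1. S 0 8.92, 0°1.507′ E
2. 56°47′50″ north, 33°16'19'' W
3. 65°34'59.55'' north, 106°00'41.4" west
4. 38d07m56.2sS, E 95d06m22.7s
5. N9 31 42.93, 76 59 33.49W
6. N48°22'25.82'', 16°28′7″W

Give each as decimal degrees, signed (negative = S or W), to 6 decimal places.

Point 1:
  Lat: 8.92′ = 0.148667°; total 0.1486667
  S → negative
  Longitude: 0 + 1.507/60 = 0.0251167
  E → positive
Point 2:
  Latitude: 47′ + 50″ = 47.83333′; 56 + 47.83333/60 = 56.7972222
  N → positive
  λ: 33° + 16/60 + 19/3600 = 33 + 0.266667 + 0.005278 = 33.2719444
  W ⇒ negate
Point 3:
  Latitude: 34′ + 59.55″ = 34.99250′; 65 + 34.99250/60 = 65.5832083
  N → positive
  Lon: 106° + 0/60 + 41.4/3600 = 106 + 0.000000 + 0.011500 = 106.0115000
  W → negative
Point 4:
  φ: 38° + 7/60 + 56.2/3600 = 38 + 0.116667 + 0.015611 = 38.1322778
  S ⇒ negate
  λ: 95 + 6/60 + 22.7/3600 = 95.1063056
  E ⇒ keep positive
Point 5:
  Latitude: 9° + 31/60 + 42.93/3600 = 9 + 0.516667 + 0.011925 = 9.5285917
  N ⇒ keep positive
  Lon: 76° + 59/60 + 33.49/3600 = 76 + 0.983333 + 0.009303 = 76.9926361
  W → negative
Point 6:
  Latitude: 22′ + 25.82″ = 22.43033′; 48 + 22.43033/60 = 48.3738389
  N ⇒ keep positive
  λ: 16 + 28/60 + 7/3600 = 16.4686111
  W → negative

1. -0.148667, 0.025117
2. 56.797222, -33.271944
3. 65.583208, -106.011500
4. -38.132278, 95.106306
5. 9.528592, -76.992636
6. 48.373839, -16.468611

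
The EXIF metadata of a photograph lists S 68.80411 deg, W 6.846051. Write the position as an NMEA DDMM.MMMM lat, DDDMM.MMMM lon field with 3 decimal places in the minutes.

6848.247,S / 00650.763,W

φ: 68° + 0.804110 × 60 = 68° 48.24660′
Lon: fractional part 0.846051 → 50.76306 minutes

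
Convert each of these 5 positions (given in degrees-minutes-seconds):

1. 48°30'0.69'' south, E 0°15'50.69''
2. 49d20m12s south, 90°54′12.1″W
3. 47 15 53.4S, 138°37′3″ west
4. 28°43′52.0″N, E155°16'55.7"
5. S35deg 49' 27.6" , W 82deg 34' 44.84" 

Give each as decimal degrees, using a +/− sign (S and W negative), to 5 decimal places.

1. -48.50019, 0.26408
2. -49.33667, -90.90336
3. -47.26483, -138.61750
4. 28.73111, 155.28214
5. -35.82433, -82.57912

Point 1:
  φ: 48° + 30/60 + 0.69/3600 = 48 + 0.500000 + 0.000192 = 48.500192
  S ⇒ negate
  λ: 15′ + 50.69″ = 15.84483′; 0 + 15.84483/60 = 0.264081
  E → positive
Point 2:
  Latitude: 49 + 20/60 + 12/3600 = 49.336667
  hemisphere S, so the sign is −
  Longitude: 90 + 54/60 + 12.1/3600 = 90.903361
  W ⇒ negate
Point 3:
  Lat: 47 + 15/60 + 53.4/3600 = 47.264833
  S ⇒ negate
  Lon: 138 + 37/60 + 3/3600 = 138.617500
  W → negative
Point 4:
  Lat: 28 + 43/60 + 52/3600 = 28.731111
  N ⇒ keep positive
  λ: 16′ + 55.7″ = 16.92833′; 155 + 16.92833/60 = 155.282139
  E ⇒ keep positive
Point 5:
  Lat: 49′ + 27.6″ = 49.46000′; 35 + 49.46000/60 = 35.824333
  S → negative
  Longitude: 82° + 34/60 + 44.84/3600 = 82 + 0.566667 + 0.012456 = 82.579122
  W → negative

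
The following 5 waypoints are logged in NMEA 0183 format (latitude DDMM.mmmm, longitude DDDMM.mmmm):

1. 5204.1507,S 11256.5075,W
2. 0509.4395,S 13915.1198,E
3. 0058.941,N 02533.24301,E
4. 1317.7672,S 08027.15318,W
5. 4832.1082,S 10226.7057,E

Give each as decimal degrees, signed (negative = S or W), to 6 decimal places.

1. -52.069178, -112.941792
2. -5.157325, 139.251997
3. 0.982350, 25.554050
4. -13.296120, -80.452553
5. -48.535137, 102.445095

Point 1:
  φ: degrees = first 2 digits = 52, minutes = 4.1507; 52 + 4.1507/60 = 52.0691783
  hemisphere S, so the sign is −
  Longitude: split at 3 digits → 112° and 56.5075′; 112 + 56.5075/60 = 112.9417917
  W ⇒ negate
Point 2:
  Latitude: split at 2 digits → 05° and 9.4395′; 5 + 9.4395/60 = 5.1573250
  hemisphere S, so the sign is −
  Longitude: degrees = first 3 digits = 139, minutes = 15.1198; 139 + 15.1198/60 = 139.2519967
  E ⇒ keep positive
Point 3:
  Latitude: degrees = first 2 digits = 0, minutes = 58.941; 0 + 58.941/60 = 0.9823500
  N ⇒ keep positive
  Lon: degrees = first 3 digits = 25, minutes = 33.24301; 25 + 33.24301/60 = 25.5540502
  E → positive
Point 4:
  Latitude: degrees = first 2 digits = 13, minutes = 17.7672; 13 + 17.7672/60 = 13.2961200
  hemisphere S, so the sign is −
  Longitude: degrees = first 3 digits = 80, minutes = 27.15318; 80 + 27.15318/60 = 80.4525530
  W → negative
Point 5:
  φ: split at 2 digits → 48° and 32.1082′; 48 + 32.1082/60 = 48.5351367
  S → negative
  λ: split at 3 digits → 102° and 26.7057′; 102 + 26.7057/60 = 102.4450950
  E ⇒ keep positive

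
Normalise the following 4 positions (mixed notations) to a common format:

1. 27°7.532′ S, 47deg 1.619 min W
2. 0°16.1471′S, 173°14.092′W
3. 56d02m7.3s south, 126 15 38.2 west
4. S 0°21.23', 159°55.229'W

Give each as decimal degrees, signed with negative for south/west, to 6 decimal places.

Point 1:
  Lat: 27 + 7.532/60 = 27.1255333
  S ⇒ negate
  λ: 1.619′ = 0.026983°; total 47.0269833
  hemisphere W, so the sign is −
Point 2:
  φ: 0 + 16.1471/60 = 0.2691183
  S → negative
  λ: 173 + 14.092/60 = 173.2348667
  hemisphere W, so the sign is −
Point 3:
  Latitude: 2′ + 7.3″ = 2.12167′; 56 + 2.12167/60 = 56.0353611
  hemisphere S, so the sign is −
  λ: 15′ + 38.2″ = 15.63667′; 126 + 15.63667/60 = 126.2606111
  W → negative
Point 4:
  Latitude: 0 + 21.23/60 = 0.3538333
  hemisphere S, so the sign is −
  Longitude: 159 + 55.229/60 = 159.9204833
  W → negative

1. -27.125533, -47.026983
2. -0.269118, -173.234867
3. -56.035361, -126.260611
4. -0.353833, -159.920483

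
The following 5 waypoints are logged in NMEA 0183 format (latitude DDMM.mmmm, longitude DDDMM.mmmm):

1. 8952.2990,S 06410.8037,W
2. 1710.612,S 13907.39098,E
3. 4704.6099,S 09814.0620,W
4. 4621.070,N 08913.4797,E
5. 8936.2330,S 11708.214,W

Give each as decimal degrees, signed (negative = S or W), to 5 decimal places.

1. -89.87165, -64.18006
2. -17.17687, 139.12318
3. -47.07683, -98.23437
4. 46.35117, 89.22466
5. -89.60388, -117.13690

Point 1:
  Lat: split at 2 digits → 89° and 52.299′; 89 + 52.299/60 = 89.871650
  S → negative
  Lon: degrees = first 3 digits = 64, minutes = 10.8037; 64 + 10.8037/60 = 64.180062
  W → negative
Point 2:
  Lat: degrees = first 2 digits = 17, minutes = 10.612; 17 + 10.612/60 = 17.176867
  hemisphere S, so the sign is −
  Lon: degrees = first 3 digits = 139, minutes = 7.39098; 139 + 7.39098/60 = 139.123183
  E ⇒ keep positive
Point 3:
  φ: split at 2 digits → 47° and 4.6099′; 47 + 4.6099/60 = 47.076832
  S ⇒ negate
  Lon: degrees = first 3 digits = 98, minutes = 14.062; 98 + 14.062/60 = 98.234367
  hemisphere W, so the sign is −
Point 4:
  φ: degrees = first 2 digits = 46, minutes = 21.07; 46 + 21.07/60 = 46.351167
  N → positive
  Lon: degrees = first 3 digits = 89, minutes = 13.4797; 89 + 13.4797/60 = 89.224662
  E ⇒ keep positive
Point 5:
  φ: degrees = first 2 digits = 89, minutes = 36.233; 89 + 36.233/60 = 89.603883
  S ⇒ negate
  λ: degrees = first 3 digits = 117, minutes = 8.214; 117 + 8.214/60 = 117.136900
  W → negative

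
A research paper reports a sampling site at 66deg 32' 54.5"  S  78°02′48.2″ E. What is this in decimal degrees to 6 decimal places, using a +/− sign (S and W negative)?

-66.548472, 78.046722

Latitude: 66 + 32/60 + 54.5/3600 = 66.5484722
S ⇒ negate
Lon: 78° + 2/60 + 48.2/3600 = 78 + 0.033333 + 0.013389 = 78.0467222
E → positive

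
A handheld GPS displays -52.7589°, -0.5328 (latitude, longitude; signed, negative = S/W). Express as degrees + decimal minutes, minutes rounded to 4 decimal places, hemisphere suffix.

Latitude is negative → S; |value| = 52.758900
φ: fractional part 0.758900 → 45.534000 minutes
Longitude is negative → W; |value| = 0.532800
Lon: minutes = (0.532800 − 0) × 60 = 31.968000

52° 45.5340′ S, 0° 31.9680′ W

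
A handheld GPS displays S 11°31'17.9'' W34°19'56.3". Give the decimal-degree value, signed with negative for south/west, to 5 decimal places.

φ: 11° + 31/60 + 17.9/3600 = 11 + 0.516667 + 0.004972 = 11.521639
S ⇒ negate
Longitude: 34 + 19/60 + 56.3/3600 = 34.332306
W ⇒ negate

-11.52164, -34.33231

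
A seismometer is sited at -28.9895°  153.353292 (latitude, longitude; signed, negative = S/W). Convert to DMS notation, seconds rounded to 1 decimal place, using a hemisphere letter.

28°59′22.2″ S, 153°21′11.9″ E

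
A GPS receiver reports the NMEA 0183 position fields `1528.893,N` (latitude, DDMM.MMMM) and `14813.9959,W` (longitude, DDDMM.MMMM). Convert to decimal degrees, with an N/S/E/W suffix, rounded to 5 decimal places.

φ: degrees = first 2 digits = 15, minutes = 28.893; 15 + 28.893/60 = 15.481550
Longitude: split at 3 digits → 148° and 13.9959′; 148 + 13.9959/60 = 148.233265

15.48155° N, 148.23327° W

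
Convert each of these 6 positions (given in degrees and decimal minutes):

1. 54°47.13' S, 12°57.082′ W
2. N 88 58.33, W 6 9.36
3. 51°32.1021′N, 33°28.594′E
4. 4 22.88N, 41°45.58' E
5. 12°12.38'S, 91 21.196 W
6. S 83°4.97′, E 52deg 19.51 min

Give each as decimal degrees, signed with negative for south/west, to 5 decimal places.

1. -54.78550, -12.95137
2. 88.97217, -6.15600
3. 51.53504, 33.47657
4. 4.38133, 41.75967
5. -12.20633, -91.35327
6. -83.08283, 52.32517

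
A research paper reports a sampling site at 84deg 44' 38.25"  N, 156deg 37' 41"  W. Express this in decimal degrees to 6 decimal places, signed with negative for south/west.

84.743958, -156.628056

Latitude: 44′ + 38.25″ = 44.63750′; 84 + 44.63750/60 = 84.7439583
N ⇒ keep positive
λ: 156 + 37/60 + 41/3600 = 156.6280556
W ⇒ negate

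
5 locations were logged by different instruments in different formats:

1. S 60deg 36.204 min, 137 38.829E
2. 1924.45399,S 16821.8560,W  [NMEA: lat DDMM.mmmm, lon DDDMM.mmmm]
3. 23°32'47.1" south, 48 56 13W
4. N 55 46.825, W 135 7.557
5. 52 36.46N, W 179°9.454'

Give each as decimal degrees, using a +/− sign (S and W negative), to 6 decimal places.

1. -60.603400, 137.647150
2. -19.407567, -168.364267
3. -23.546417, -48.936944
4. 55.780417, -135.125950
5. 52.607667, -179.157567

Point 1:
  φ: 36.204′ = 0.603400°; total 60.6034000
  S → negative
  Longitude: 38.829′ = 0.647150°; total 137.6471500
  E ⇒ keep positive
Point 2:
  φ: split at 2 digits → 19° and 24.45399′; 19 + 24.45399/60 = 19.4075665
  S ⇒ negate
  Lon: degrees = first 3 digits = 168, minutes = 21.856; 168 + 21.856/60 = 168.3642667
  hemisphere W, so the sign is −
Point 3:
  Lat: 32′ + 47.1″ = 32.78500′; 23 + 32.78500/60 = 23.5464167
  hemisphere S, so the sign is −
  Longitude: 48 + 56/60 + 13/3600 = 48.9369444
  W ⇒ negate
Point 4:
  Latitude: 55 + 46.825/60 = 55.7804167
  N ⇒ keep positive
  Longitude: 7.557′ = 0.125950°; total 135.1259500
  hemisphere W, so the sign is −
Point 5:
  φ: 36.46′ = 0.607667°; total 52.6076667
  N → positive
  Longitude: 179 + 9.454/60 = 179.1575667
  hemisphere W, so the sign is −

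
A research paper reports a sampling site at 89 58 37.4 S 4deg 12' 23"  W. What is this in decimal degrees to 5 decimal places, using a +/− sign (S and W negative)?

-89.97706, -4.20639

Latitude: 58′ + 37.4″ = 58.62333′; 89 + 58.62333/60 = 89.977056
hemisphere S, so the sign is −
Longitude: 12′ + 23″ = 12.38333′; 4 + 12.38333/60 = 4.206389
W → negative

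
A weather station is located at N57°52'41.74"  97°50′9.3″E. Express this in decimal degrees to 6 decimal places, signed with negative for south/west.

57.878261, 97.835917

Lat: 52′ + 41.74″ = 52.69567′; 57 + 52.69567/60 = 57.8782611
N ⇒ keep positive
Longitude: 97 + 50/60 + 9.3/3600 = 97.8359167
E → positive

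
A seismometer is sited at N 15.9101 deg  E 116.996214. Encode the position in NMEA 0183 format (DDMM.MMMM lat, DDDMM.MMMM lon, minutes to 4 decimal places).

Latitude: fractional part 0.910100 → 54.606000 minutes
Lon: fractional part 0.996214 → 59.772840 minutes

1554.6060,N / 11659.7728,E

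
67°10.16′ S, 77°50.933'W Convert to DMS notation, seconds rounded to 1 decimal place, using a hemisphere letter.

φ: fractional minutes 0.16000 × 60 = 9.600″
Longitude: 50.93300′ → 50′ and 0.93300 × 60 = 55.980″

67°10′9.6″ S, 77°50′56.0″ W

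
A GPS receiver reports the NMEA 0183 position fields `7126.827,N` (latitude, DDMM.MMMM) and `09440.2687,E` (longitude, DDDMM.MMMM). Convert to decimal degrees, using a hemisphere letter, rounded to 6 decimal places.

71.447117° N, 94.671145° E

φ: split at 2 digits → 71° and 26.827′; 71 + 26.827/60 = 71.4471167
Lon: degrees = first 3 digits = 94, minutes = 40.2687; 94 + 40.2687/60 = 94.6711450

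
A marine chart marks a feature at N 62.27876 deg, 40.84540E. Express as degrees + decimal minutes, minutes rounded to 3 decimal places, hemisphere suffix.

Latitude: 62° + 0.278760 × 60 = 62° 16.72560′
Lon: 40° + 0.845400 × 60 = 40° 50.72400′

62° 16.726′ N, 40° 50.724′ E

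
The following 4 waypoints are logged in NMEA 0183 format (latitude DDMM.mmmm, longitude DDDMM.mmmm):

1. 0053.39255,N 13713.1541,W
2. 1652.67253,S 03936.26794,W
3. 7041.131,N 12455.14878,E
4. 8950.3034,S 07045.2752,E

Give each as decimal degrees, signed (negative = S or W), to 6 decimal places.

1. 0.889876, -137.219235
2. -16.877876, -39.604466
3. 70.685517, 124.919146
4. -89.838390, 70.754587

Point 1:
  Latitude: degrees = first 2 digits = 0, minutes = 53.39255; 0 + 53.39255/60 = 0.8898758
  N ⇒ keep positive
  Longitude: degrees = first 3 digits = 137, minutes = 13.1541; 137 + 13.1541/60 = 137.2192350
  W → negative
Point 2:
  Lat: split at 2 digits → 16° and 52.67253′; 16 + 52.67253/60 = 16.8778755
  S ⇒ negate
  Longitude: split at 3 digits → 039° and 36.26794′; 39 + 36.26794/60 = 39.6044657
  hemisphere W, so the sign is −
Point 3:
  φ: degrees = first 2 digits = 70, minutes = 41.131; 70 + 41.131/60 = 70.6855167
  N ⇒ keep positive
  λ: degrees = first 3 digits = 124, minutes = 55.14878; 124 + 55.14878/60 = 124.9191463
  E → positive
Point 4:
  Latitude: degrees = first 2 digits = 89, minutes = 50.3034; 89 + 50.3034/60 = 89.8383900
  hemisphere S, so the sign is −
  λ: split at 3 digits → 070° and 45.2752′; 70 + 45.2752/60 = 70.7545867
  E ⇒ keep positive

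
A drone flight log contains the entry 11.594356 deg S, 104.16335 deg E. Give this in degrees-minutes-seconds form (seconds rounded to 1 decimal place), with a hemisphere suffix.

φ: 0.594356 × 60 = 35.66136′ → 35′, remainder × 60 = 39.682″
λ: whole degrees 104; 9.80100′ → 9′ and 48.060″

11°35′39.7″ S, 104°09′48.1″ E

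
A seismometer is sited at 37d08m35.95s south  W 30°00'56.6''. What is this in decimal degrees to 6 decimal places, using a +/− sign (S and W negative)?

-37.143319, -30.015722

Lat: 37° + 8/60 + 35.95/3600 = 37 + 0.133333 + 0.009986 = 37.1433194
S ⇒ negate
Longitude: 30° + 0/60 + 56.6/3600 = 30 + 0.000000 + 0.015722 = 30.0157222
hemisphere W, so the sign is −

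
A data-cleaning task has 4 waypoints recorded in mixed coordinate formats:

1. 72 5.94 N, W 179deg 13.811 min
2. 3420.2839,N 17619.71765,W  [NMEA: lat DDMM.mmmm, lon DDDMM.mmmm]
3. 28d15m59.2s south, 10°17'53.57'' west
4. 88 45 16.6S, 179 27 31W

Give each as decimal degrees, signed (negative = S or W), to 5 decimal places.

1. 72.09900, -179.23018
2. 34.33807, -176.32863
3. -28.26644, -10.29821
4. -88.75461, -179.45861

Point 1:
  φ: 5.94′ = 0.099000°; total 72.099000
  N ⇒ keep positive
  Longitude: 179 + 13.811/60 = 179.230183
  hemisphere W, so the sign is −
Point 2:
  Lat: split at 2 digits → 34° and 20.2839′; 34 + 20.2839/60 = 34.338065
  N ⇒ keep positive
  Lon: degrees = first 3 digits = 176, minutes = 19.71765; 176 + 19.71765/60 = 176.328628
  W → negative
Point 3:
  Lat: 15′ + 59.2″ = 15.98667′; 28 + 15.98667/60 = 28.266444
  hemisphere S, so the sign is −
  Lon: 10° + 17/60 + 53.57/3600 = 10 + 0.283333 + 0.014881 = 10.298214
  hemisphere W, so the sign is −
Point 4:
  Lat: 88° + 45/60 + 16.6/3600 = 88 + 0.750000 + 0.004611 = 88.754611
  S ⇒ negate
  Lon: 179° + 27/60 + 31/3600 = 179 + 0.450000 + 0.008611 = 179.458611
  W → negative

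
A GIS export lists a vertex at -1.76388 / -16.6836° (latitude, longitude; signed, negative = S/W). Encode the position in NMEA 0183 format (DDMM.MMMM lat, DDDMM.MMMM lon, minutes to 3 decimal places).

Latitude is negative → S; |value| = 1.763880
Lat: 1° + 0.763880 × 60 = 1° 45.83280′
Longitude is negative → W; |value| = 16.683600
λ: minutes = (16.683600 − 16) × 60 = 41.01600

0145.833,S / 01641.016,W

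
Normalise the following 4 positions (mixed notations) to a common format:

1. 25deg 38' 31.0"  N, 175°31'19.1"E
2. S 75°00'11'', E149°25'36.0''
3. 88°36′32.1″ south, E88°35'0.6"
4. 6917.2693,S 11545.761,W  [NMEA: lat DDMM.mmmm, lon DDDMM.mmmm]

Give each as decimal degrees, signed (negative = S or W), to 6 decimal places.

1. 25.641944, 175.521972
2. -75.003056, 149.426667
3. -88.608917, 88.583500
4. -69.287822, -115.762683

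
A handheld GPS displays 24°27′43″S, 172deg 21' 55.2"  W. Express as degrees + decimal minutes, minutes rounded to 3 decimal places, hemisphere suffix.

φ: 27 + 43/60 = 27.71667′
Lon: 21 + 55.2/60 = 21.92000′

24° 27.717′ S, 172° 21.920′ W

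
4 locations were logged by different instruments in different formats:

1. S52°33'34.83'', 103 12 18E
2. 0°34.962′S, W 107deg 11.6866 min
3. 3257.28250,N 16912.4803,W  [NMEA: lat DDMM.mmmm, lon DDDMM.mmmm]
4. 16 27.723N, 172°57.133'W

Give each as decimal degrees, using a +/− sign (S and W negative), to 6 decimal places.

1. -52.559675, 103.205000
2. -0.582700, -107.194777
3. 32.954708, -169.208005
4. 16.462050, -172.952217

Point 1:
  Lat: 52° + 33/60 + 34.83/3600 = 52 + 0.550000 + 0.009675 = 52.5596750
  S ⇒ negate
  Lon: 12′ + 18″ = 12.30000′; 103 + 12.30000/60 = 103.2050000
  E → positive
Point 2:
  φ: 34.962′ = 0.582700°; total 0.5827000
  S → negative
  Lon: 107 + 11.6866/60 = 107.1947767
  W → negative
Point 3:
  Lat: split at 2 digits → 32° and 57.2825′; 32 + 57.2825/60 = 32.9547083
  N ⇒ keep positive
  Longitude: split at 3 digits → 169° and 12.4803′; 169 + 12.4803/60 = 169.2080050
  W → negative
Point 4:
  Lat: 16 + 27.723/60 = 16.4620500
  N ⇒ keep positive
  Longitude: 172 + 57.133/60 = 172.9522167
  hemisphere W, so the sign is −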